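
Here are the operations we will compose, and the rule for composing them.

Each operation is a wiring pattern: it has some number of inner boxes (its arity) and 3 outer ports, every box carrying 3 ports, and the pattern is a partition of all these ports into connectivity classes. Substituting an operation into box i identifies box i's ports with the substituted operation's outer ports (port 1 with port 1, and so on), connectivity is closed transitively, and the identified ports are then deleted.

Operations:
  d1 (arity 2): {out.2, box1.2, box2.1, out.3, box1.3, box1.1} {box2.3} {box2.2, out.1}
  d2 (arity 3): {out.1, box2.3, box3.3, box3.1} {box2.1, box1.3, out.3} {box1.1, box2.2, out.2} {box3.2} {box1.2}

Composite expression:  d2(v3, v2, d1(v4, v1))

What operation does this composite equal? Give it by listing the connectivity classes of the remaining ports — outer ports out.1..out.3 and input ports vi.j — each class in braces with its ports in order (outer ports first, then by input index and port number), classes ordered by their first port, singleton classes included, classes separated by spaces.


Two ports join when wires chain via d2-identified ports.
the subtree at d1 composes to {out.1, v1.2} {out.2, out.3, v1.1, v4.1, v4.2, v4.3} {v1.3} on (v4, v1); out.j = own outer ports
the subtree at d2 composes to {out.1, v1.1, v1.2, v2.3, v4.1, v4.2, v4.3} {out.2, v2.2, v3.1} {out.3, v2.1, v3.3} {v1.3} {v3.2} on (v3, v2, v4, v1); out.j = own outer ports

{out.1, v1.1, v1.2, v2.3, v4.1, v4.2, v4.3} {out.2, v2.2, v3.1} {out.3, v2.1, v3.3} {v1.3} {v3.2}


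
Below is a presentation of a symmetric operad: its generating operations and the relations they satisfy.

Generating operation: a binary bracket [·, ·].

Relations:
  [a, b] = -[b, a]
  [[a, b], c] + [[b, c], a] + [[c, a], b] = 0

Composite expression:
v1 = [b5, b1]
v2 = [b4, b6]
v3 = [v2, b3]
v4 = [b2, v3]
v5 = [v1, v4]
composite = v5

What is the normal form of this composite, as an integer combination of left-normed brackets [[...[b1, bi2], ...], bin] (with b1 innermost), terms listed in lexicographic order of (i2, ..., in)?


[[[[[b1, b5], b2], b3], b4], b6] - [[[[[b1, b5], b2], b3], b6], b4] - [[[[[b1, b5], b2], b4], b6], b3] + [[[[[b1, b5], b2], b6], b4], b3] - [[[[[b1, b5], b3], b4], b6], b2] + [[[[[b1, b5], b3], b6], b4], b2] + [[[[[b1, b5], b4], b6], b3], b2] - [[[[[b1, b5], b6], b4], b3], b2]


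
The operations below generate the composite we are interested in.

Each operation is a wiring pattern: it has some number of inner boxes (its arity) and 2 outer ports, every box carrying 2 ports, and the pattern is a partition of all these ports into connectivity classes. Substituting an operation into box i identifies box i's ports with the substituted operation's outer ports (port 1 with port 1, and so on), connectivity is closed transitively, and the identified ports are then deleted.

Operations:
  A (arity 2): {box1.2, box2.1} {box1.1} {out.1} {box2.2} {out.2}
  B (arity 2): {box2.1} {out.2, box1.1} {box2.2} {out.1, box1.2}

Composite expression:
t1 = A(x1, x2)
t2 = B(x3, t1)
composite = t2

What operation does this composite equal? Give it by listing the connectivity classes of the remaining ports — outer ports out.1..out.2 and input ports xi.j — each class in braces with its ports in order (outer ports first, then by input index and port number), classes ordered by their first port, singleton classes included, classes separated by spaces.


{out.1, x3.2} {out.2, x3.1} {x1.1} {x1.2, x2.1} {x2.2}

Substituting into B glues patterns; closure does the rest.
composing A on (x1, x2), with out.j its own outer ports: {out.1} {out.2} {x1.1} {x1.2, x2.1} {x2.2}
composing B on (x3, x1, x2), with out.j its own outer ports: {out.1, x3.2} {out.2, x3.1} {x1.1} {x1.2, x2.1} {x2.2}


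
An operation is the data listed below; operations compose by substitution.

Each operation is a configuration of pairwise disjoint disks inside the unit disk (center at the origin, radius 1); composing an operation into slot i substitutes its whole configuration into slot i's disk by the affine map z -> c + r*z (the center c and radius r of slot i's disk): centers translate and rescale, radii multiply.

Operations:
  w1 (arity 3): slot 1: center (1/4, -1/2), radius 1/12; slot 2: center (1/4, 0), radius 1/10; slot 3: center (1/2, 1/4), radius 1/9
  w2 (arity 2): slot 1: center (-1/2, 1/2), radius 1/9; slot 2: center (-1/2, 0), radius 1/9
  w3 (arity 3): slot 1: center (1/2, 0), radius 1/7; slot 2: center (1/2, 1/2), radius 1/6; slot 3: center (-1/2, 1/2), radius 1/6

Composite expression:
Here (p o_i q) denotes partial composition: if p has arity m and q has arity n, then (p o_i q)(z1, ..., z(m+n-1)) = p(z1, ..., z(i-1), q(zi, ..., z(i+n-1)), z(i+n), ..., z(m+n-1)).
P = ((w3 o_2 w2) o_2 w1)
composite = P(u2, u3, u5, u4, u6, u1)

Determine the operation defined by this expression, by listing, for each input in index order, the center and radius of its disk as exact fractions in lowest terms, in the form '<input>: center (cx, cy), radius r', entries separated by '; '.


u1: center (-1/2, 1/2), radius 1/6; u2: center (1/2, 0), radius 1/7; u3: center (91/216, 31/54), radius 1/648; u4: center (23/54, 127/216), radius 1/486; u5: center (91/216, 7/12), radius 1/540; u6: center (5/12, 1/2), radius 1/54

Below w3, radii multiply path by path; the u-disk centers shift.
u2 passes through 1 substitution, ending at center (1/2, 0), radius 1/7
u3 passes through 3 substitutions, ending at center (91/216, 31/54), radius 1/648
u5 passes through 3 substitutions, ending at center (91/216, 7/12), radius 1/540
u4 passes through 3 substitutions, ending at center (23/54, 127/216), radius 1/486
u6 passes through 2 substitutions, ending at center (5/12, 1/2), radius 1/54
u1 passes through 1 substitution, ending at center (-1/2, 1/2), radius 1/6


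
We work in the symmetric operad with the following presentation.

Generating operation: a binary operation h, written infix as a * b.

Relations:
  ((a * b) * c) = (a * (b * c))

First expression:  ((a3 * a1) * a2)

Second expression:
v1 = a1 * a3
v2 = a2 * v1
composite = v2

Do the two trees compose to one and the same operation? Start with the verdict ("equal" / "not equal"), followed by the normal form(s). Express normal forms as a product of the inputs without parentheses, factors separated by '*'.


The first expression, normalized: a3 * a1 * a2
The second expression, normalized: a2 * a1 * a3
The normal forms differ: not equal.

not equal; the first gives a3 * a1 * a2 and the second a2 * a1 * a3


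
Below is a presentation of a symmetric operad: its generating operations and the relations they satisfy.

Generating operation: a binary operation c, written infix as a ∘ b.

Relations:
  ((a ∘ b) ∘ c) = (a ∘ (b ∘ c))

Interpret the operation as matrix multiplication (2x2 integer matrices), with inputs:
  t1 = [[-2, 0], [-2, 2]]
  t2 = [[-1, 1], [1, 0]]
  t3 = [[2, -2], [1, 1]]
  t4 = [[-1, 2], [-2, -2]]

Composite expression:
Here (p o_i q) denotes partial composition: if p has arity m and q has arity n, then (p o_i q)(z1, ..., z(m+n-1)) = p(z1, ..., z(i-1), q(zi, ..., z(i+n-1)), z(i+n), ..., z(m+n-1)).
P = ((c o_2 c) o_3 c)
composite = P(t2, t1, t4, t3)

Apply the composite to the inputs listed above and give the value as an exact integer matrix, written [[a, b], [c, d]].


[[-12, 4], [0, -8]]

(t4 ∘ t3) = [[0, 4], [-6, 2]]
(t1 ∘ (t4 ∘ t3)) = [[0, -8], [-12, -4]]
(t2 ∘ (t1 ∘ (t4 ∘ t3))) = [[-12, 4], [0, -8]]


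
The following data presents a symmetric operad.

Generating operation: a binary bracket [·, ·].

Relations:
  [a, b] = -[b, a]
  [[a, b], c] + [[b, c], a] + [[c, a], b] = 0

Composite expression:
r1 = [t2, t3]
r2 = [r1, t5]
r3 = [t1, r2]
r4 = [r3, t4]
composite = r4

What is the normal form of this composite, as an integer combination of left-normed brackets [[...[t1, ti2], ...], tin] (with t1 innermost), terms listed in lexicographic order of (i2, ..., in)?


Antisymmetry and Jacobi reduce to t1-anchored left-normed brackets.
Composite bracket: [[t1, [[t2, t3], t5]], t4]
Expanding via [a, b] = ab - ba: 16 signed words (2^4 = 16).
The t1-initial words carry the normal form:
  the word t1t2t3t5t4 carries sign +1 and contributes +[[[[t1, t2], t3], t5], t4]
  the word t1t3t2t5t4 carries sign -1 and contributes -[[[[t1, t3], t2], t5], t4]
  the word t1t5t2t3t4 carries sign -1 and contributes -[[[[t1, t5], t2], t3], t4]
  the word t1t5t3t2t4 carries sign +1 and contributes +[[[[t1, t5], t3], t2], t4]

[[[[t1, t2], t3], t5], t4] - [[[[t1, t3], t2], t5], t4] - [[[[t1, t5], t2], t3], t4] + [[[[t1, t5], t3], t2], t4]


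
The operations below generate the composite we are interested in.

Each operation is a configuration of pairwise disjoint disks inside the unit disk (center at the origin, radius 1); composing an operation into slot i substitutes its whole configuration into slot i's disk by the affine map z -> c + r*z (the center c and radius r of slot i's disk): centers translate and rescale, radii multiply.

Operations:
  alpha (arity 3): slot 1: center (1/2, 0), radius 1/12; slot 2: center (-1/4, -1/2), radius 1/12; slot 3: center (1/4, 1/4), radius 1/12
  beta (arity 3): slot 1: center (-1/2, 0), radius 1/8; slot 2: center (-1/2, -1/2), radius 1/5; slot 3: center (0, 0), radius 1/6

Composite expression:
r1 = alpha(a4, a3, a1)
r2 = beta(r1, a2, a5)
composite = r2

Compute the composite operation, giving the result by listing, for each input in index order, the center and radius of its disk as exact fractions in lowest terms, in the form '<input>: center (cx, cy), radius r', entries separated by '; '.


a1: center (-15/32, 1/32), radius 1/96; a2: center (-1/2, -1/2), radius 1/5; a3: center (-17/32, -1/16), radius 1/96; a4: center (-7/16, 0), radius 1/96; a5: center (0, 0), radius 1/6


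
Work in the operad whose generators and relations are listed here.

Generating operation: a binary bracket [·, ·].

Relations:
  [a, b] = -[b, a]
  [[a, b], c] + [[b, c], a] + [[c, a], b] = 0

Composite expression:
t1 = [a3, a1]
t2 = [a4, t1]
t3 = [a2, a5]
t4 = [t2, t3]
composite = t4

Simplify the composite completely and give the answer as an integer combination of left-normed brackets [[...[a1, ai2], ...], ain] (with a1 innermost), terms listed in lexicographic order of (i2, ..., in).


Expand each bracket as ab - ba; the a1-initial words give the coefficients.
Composite bracket: [[a4, [a3, a1]], [a2, a5]]
Full expansion: 16 signed words from ab - ba (2^4 = 16).
Collect the words opening with a1:
  word a1a3a4a2a5 has sign +1, contributing +[[[[a1, a3], a4], a2], a5]
  word a1a3a4a5a2 has sign -1, contributing -[[[[a1, a3], a4], a5], a2]

[[[[a1, a3], a4], a2], a5] - [[[[a1, a3], a4], a5], a2]


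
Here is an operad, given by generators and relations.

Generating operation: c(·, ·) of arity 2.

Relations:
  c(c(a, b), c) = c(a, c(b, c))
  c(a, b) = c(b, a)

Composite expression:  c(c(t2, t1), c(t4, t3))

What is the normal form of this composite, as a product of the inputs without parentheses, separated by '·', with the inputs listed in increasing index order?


t1 · t2 · t3 · t4

With c associative and commutative, the t-input set is all that matters.
c(t2, t1) reduces to t2 · t1
c(t4, t3) reduces to t4 · t3
c(c(t2, t1), c(t4, t3)) reduces to t2 · t1 · t4 · t3
commutativity sorts the factors: t1 · t2 · t3 · t4


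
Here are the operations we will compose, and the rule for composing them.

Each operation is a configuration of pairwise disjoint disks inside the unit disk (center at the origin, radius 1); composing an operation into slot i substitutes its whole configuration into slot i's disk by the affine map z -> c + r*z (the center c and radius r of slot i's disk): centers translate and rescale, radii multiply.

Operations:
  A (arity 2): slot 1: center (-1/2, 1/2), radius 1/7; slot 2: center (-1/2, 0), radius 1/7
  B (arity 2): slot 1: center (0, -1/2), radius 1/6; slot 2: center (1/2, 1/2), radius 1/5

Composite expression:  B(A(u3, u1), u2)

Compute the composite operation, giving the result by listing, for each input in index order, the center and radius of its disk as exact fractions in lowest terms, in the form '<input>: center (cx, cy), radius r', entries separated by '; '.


Each u-disk chains the slot maps above it in B; radii multiply.
u3: after 2 affine steps, its disk has center (-1/12, -5/12), radius 1/42
u1: after 2 affine steps, its disk has center (-1/12, -1/2), radius 1/42
u2: after 1 affine step, its disk has center (1/2, 1/2), radius 1/5

u1: center (-1/12, -1/2), radius 1/42; u2: center (1/2, 1/2), radius 1/5; u3: center (-1/12, -5/12), radius 1/42


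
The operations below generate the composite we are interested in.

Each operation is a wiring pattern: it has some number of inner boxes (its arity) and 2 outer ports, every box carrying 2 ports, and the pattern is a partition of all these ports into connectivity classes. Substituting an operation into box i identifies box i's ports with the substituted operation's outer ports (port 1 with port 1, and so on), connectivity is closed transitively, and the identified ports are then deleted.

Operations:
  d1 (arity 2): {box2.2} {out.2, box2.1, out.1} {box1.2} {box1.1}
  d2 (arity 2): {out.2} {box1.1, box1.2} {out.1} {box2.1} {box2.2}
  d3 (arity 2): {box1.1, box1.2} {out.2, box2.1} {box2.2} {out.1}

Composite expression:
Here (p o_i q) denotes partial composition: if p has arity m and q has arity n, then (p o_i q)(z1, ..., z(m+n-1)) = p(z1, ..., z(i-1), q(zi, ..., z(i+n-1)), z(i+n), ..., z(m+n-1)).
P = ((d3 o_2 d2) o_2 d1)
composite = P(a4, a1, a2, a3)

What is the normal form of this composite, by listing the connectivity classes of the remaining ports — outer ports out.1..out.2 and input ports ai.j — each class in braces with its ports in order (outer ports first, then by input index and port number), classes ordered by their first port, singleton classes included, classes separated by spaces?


Reachability decides: close wires over d3-identified ports.
d1 over (a1, a2) gives {out.1, out.2, a2.1} {a1.1} {a1.2} {a2.2}, out.j being that stage's outer ports
d2 over (a1, a2, a3) gives {out.1} {out.2} {a1.1} {a1.2} {a2.1} {a2.2} {a3.1} {a3.2}, out.j being that stage's outer ports
d3 over (a4, a1, a2, a3) gives {out.1} {out.2} {a1.1} {a1.2} {a2.1} {a2.2} {a3.1} {a3.2} {a4.1, a4.2}, out.j being that stage's outer ports

{out.1} {out.2} {a1.1} {a1.2} {a2.1} {a2.2} {a3.1} {a3.2} {a4.1, a4.2}


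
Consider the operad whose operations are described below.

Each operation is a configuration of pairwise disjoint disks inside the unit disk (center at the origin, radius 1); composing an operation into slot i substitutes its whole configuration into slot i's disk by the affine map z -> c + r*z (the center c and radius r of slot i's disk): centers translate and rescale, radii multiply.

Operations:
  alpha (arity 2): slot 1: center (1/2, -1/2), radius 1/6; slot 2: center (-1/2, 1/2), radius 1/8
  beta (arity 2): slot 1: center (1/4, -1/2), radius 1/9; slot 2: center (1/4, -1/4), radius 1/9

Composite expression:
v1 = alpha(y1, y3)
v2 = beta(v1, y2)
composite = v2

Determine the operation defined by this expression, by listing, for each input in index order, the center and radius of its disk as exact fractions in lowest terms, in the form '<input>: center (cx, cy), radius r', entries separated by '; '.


y1: center (11/36, -5/9), radius 1/54; y2: center (1/4, -1/4), radius 1/9; y3: center (7/36, -4/9), radius 1/72


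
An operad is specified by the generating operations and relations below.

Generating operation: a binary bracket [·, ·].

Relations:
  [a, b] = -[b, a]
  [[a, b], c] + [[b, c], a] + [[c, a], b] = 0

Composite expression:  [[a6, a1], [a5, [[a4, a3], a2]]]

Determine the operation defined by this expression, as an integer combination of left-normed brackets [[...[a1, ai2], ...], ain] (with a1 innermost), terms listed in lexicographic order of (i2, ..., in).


[[[[[a1, a6], a2], a3], a4], a5] - [[[[[a1, a6], a2], a4], a3], a5] - [[[[[a1, a6], a3], a4], a2], a5] + [[[[[a1, a6], a4], a3], a2], a5] - [[[[[a1, a6], a5], a2], a3], a4] + [[[[[a1, a6], a5], a2], a4], a3] + [[[[[a1, a6], a5], a3], a4], a2] - [[[[[a1, a6], a5], a4], a3], a2]

Left-normed coefficients sit on the a1-initial expansion words.
Composite bracket: [[a6, a1], [a5, [[a4, a3], a2]]]
The bracket unfolds into 32 signed words via [a, b] = ab - ba (2^5 = 32).
Words beginning with a1 determine it all:
  a1a6a2a3a4a5 (sign +1) contributes +[[[[[a1, a6], a2], a3], a4], a5]
  a1a6a2a4a3a5 (sign -1) contributes -[[[[[a1, a6], a2], a4], a3], a5]
  a1a6a3a4a2a5 (sign -1) contributes -[[[[[a1, a6], a3], a4], a2], a5]
  a1a6a4a3a2a5 (sign +1) contributes +[[[[[a1, a6], a4], a3], a2], a5]
  a1a6a5a2a3a4 (sign -1) contributes -[[[[[a1, a6], a5], a2], a3], a4]
  a1a6a5a2a4a3 (sign +1) contributes +[[[[[a1, a6], a5], a2], a4], a3]
  a1a6a5a3a4a2 (sign +1) contributes +[[[[[a1, a6], a5], a3], a4], a2]
  a1a6a5a4a3a2 (sign -1) contributes -[[[[[a1, a6], a5], a4], a3], a2]


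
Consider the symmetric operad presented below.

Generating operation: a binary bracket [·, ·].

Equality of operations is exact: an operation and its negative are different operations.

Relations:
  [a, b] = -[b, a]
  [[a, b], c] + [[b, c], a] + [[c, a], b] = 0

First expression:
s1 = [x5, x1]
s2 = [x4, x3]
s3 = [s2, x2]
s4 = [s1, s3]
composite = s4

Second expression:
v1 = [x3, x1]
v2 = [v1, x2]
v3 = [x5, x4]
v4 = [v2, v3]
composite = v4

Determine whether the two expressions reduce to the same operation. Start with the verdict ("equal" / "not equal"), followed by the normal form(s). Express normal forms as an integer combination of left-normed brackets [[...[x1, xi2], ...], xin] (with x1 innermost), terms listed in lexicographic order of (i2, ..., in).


not equal; the first gives -[[[[x1, x5], x2], x3], x4] + [[[[x1, x5], x2], x4], x3] + [[[[x1, x5], x3], x4], x2] - [[[[x1, x5], x4], x3], x2] and the second [[[[x1, x3], x2], x4], x5] - [[[[x1, x3], x2], x5], x4]


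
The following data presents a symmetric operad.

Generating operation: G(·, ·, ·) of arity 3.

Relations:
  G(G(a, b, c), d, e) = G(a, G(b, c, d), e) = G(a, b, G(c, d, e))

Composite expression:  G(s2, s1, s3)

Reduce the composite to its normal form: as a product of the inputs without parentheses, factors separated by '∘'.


s2 ∘ s1 ∘ s3

All parenthesizations of G agree; list the s-inputs left to right.
G(s2, s1, s3) spells out as s2 ∘ s1 ∘ s3


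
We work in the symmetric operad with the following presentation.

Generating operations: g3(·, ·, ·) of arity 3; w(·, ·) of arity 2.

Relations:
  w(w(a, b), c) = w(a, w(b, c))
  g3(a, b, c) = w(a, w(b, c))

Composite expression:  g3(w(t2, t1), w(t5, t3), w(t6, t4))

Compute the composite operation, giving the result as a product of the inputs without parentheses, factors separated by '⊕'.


t2 ⊕ t1 ⊕ t5 ⊕ t3 ⊕ t6 ⊕ t4

All parenthesizations of g3 agree; list the t-inputs left to right.
w(t2, t1) spells out as t2 ⊕ t1
w(t5, t3) spells out as t5 ⊕ t3
w(t6, t4) spells out as t6 ⊕ t4
g3(w(t2, t1), w(t5, t3), w(t6, t4)) spells out as t2 ⊕ t1 ⊕ t5 ⊕ t3 ⊕ t6 ⊕ t4


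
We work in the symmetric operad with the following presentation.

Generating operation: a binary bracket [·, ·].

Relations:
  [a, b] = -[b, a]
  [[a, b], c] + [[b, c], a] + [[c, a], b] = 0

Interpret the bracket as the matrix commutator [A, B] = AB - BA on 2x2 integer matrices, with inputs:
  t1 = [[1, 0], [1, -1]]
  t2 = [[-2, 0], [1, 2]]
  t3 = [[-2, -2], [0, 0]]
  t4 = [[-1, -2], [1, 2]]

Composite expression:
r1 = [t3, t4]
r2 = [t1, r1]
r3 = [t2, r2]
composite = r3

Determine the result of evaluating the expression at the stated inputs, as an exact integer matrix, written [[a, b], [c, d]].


[t3, t4] = [[-2, -2], [2, 2]]
[t1, [t3, t4]] = [[2, -4], [-8, -2]]
[t2, [t1, [t3, t4]]] = [[4, 16], [-28, -4]]

[[4, 16], [-28, -4]]


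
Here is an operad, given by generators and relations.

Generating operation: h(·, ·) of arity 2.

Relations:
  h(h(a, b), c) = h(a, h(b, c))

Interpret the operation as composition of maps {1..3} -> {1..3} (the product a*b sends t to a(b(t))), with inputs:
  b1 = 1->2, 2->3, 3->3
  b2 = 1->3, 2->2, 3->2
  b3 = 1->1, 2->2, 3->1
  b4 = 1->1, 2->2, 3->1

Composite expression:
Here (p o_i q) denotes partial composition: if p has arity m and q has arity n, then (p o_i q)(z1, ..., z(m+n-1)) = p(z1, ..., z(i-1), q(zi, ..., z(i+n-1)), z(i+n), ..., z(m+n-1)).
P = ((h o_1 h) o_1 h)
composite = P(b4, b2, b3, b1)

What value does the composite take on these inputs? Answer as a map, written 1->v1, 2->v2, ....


1->2, 2->1, 3->1

h(b4, b2) = 1->1, 2->2, 3->2
h(h(b4, b2), b3) = 1->1, 2->2, 3->1
h(h(h(b4, b2), b3), b1) = 1->2, 2->1, 3->1


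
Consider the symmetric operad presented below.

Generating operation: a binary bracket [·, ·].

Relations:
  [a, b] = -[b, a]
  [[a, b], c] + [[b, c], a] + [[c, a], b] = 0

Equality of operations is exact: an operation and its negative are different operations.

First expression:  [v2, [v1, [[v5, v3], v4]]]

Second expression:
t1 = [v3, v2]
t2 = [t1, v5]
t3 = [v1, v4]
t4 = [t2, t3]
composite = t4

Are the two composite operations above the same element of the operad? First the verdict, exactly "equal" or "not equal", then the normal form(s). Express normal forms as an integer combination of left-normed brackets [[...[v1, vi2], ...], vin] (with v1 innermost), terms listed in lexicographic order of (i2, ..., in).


not equal: they reduce to [[[[v1, v3], v5], v4], v2] - [[[[v1, v4], v3], v5], v2] + [[[[v1, v4], v5], v3], v2] - [[[[v1, v5], v3], v4], v2] and [[[[v1, v4], v2], v3], v5] - [[[[v1, v4], v3], v2], v5] - [[[[v1, v4], v5], v2], v3] + [[[[v1, v4], v5], v3], v2]

In normal form, the first expression is [[[[v1, v3], v5], v4], v2] - [[[[v1, v4], v3], v5], v2] + [[[[v1, v4], v5], v3], v2] - [[[[v1, v5], v3], v4], v2]
In normal form, the second expression is [[[[v1, v4], v2], v3], v5] - [[[[v1, v4], v3], v2], v5] - [[[[v1, v4], v5], v2], v3] + [[[[v1, v4], v5], v3], v2]
The normal forms differ: not equal.


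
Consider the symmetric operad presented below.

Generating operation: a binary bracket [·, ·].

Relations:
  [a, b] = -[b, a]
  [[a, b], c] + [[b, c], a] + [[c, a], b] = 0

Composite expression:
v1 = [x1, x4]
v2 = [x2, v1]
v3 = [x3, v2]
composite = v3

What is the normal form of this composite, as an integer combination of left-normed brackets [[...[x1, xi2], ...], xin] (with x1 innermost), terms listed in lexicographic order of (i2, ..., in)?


[[[x1, x4], x2], x3]


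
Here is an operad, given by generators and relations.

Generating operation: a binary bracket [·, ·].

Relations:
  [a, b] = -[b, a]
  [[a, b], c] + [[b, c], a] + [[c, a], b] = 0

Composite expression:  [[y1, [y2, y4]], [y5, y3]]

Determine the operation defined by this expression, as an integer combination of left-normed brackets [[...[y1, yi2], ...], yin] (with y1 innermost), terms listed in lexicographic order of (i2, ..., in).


A multilinear Lie element is pinned by y1-initial words (y1 innermost).
Composite bracket: [[y1, [y2, y4]], [y5, y3]]
Under [a, b] = ab - ba we get 16 signed associative words (2^4 = 16).
Keep just the words that open with y1:
  word y1y2y4y3y5 has sign -1, contributing -[[[[y1, y2], y4], y3], y5]
  word y1y2y4y5y3 has sign +1, contributing +[[[[y1, y2], y4], y5], y3]
  word y1y4y2y3y5 has sign +1, contributing +[[[[y1, y4], y2], y3], y5]
  word y1y4y2y5y3 has sign -1, contributing -[[[[y1, y4], y2], y5], y3]

-[[[[y1, y2], y4], y3], y5] + [[[[y1, y2], y4], y5], y3] + [[[[y1, y4], y2], y3], y5] - [[[[y1, y4], y2], y5], y3]


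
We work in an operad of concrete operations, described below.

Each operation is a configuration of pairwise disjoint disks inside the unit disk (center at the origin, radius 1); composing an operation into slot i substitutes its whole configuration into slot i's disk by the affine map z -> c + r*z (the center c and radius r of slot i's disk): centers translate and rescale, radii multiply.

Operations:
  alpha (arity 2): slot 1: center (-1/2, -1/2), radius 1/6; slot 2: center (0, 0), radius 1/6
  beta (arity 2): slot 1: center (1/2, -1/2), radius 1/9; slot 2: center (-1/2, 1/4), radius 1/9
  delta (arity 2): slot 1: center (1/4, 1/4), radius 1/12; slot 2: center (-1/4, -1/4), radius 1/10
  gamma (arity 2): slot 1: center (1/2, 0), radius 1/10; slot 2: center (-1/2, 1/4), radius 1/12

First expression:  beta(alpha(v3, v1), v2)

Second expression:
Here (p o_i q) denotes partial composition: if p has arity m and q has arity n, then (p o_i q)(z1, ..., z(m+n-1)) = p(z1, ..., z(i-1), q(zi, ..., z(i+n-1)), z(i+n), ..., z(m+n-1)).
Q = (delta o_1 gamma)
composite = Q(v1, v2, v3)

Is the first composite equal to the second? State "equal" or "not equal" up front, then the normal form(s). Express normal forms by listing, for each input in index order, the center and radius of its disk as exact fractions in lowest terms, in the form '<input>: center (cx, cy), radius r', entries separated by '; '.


not equal — first v1: center (1/2, -1/2), radius 1/54; v2: center (-1/2, 1/4), radius 1/9; v3: center (4/9, -5/9), radius 1/54, second v1: center (7/24, 1/4), radius 1/120; v2: center (5/24, 13/48), radius 1/144; v3: center (-1/4, -1/4), radius 1/10

The first composite normalizes to v1: center (1/2, -1/2), radius 1/54; v2: center (-1/2, 1/4), radius 1/9; v3: center (4/9, -5/9), radius 1/54
The second composite normalizes to v1: center (7/24, 1/4), radius 1/120; v2: center (5/24, 13/48), radius 1/144; v3: center (-1/4, -1/4), radius 1/10
Distinct normal forms: not equal.


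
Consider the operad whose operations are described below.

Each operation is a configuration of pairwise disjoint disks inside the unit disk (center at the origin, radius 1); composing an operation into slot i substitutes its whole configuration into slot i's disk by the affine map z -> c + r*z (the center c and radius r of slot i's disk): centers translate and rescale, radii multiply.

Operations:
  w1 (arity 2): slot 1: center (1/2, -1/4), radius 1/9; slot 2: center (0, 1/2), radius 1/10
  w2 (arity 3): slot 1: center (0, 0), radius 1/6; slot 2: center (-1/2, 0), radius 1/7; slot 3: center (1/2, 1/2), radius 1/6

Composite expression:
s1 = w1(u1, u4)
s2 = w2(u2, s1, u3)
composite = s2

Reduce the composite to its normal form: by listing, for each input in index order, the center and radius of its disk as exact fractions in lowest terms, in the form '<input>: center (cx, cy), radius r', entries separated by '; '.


u1: center (-3/7, -1/28), radius 1/63; u2: center (0, 0), radius 1/6; u3: center (1/2, 1/2), radius 1/6; u4: center (-1/2, 1/14), radius 1/70


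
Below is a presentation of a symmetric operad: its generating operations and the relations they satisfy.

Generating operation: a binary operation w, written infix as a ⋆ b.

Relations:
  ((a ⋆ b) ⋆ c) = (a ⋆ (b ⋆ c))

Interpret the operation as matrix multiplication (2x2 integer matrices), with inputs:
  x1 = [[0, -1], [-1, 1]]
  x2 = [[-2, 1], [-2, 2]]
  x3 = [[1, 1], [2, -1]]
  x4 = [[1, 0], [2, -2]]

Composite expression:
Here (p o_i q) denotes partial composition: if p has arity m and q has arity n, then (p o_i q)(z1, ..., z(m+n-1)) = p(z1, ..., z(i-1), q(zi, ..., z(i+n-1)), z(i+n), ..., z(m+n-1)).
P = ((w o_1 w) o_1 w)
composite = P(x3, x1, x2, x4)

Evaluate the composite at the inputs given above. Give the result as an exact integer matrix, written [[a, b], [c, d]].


[[0, 2], [-6, 10]]

(x3 ⋆ x1) = [[-1, 0], [1, -3]]
((x3 ⋆ x1) ⋆ x2) = [[2, -1], [4, -5]]
(((x3 ⋆ x1) ⋆ x2) ⋆ x4) = [[0, 2], [-6, 10]]


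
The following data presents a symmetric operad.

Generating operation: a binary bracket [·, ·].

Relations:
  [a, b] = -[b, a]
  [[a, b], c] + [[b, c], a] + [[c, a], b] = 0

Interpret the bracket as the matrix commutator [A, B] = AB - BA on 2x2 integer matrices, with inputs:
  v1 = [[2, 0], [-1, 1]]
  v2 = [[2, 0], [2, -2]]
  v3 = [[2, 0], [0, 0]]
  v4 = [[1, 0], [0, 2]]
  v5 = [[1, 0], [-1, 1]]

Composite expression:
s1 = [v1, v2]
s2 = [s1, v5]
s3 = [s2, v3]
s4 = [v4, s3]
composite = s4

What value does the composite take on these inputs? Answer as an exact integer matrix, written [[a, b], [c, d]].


[v1, v2] = [[0, 0], [-6, 0]]
[[v1, v2], v5] = [[0, 0], [0, 0]]
[[[v1, v2], v5], v3] = [[0, 0], [0, 0]]
[v4, [[[v1, v2], v5], v3]] = [[0, 0], [0, 0]]

[[0, 0], [0, 0]]


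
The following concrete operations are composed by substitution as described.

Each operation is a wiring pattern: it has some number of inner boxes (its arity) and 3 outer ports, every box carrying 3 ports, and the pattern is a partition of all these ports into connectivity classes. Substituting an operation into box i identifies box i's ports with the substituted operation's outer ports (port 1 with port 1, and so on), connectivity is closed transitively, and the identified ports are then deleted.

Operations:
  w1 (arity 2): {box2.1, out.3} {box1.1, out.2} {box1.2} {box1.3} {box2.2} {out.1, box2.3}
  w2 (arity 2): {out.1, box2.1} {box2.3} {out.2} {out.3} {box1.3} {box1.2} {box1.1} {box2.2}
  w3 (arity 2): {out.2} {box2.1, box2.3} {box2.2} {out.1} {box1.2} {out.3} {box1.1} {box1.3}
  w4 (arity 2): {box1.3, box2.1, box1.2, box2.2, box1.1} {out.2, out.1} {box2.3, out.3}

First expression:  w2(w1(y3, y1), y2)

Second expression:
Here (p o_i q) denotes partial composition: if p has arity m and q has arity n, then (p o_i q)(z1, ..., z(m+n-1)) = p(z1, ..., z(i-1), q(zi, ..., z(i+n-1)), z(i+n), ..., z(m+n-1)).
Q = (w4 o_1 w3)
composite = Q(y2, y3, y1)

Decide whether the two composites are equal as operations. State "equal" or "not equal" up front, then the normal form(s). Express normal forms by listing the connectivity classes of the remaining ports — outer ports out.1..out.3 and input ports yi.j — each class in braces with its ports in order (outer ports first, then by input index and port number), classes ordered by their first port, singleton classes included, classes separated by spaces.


not equal; the first gives {out.1, y2.1} {out.2} {out.3} {y1.1} {y1.2} {y1.3} {y2.2} {y2.3} {y3.1} {y3.2} {y3.3} and the second {out.1, out.2} {out.3, y1.3} {y1.1, y1.2} {y2.1} {y2.2} {y2.3} {y3.1, y3.3} {y3.2}


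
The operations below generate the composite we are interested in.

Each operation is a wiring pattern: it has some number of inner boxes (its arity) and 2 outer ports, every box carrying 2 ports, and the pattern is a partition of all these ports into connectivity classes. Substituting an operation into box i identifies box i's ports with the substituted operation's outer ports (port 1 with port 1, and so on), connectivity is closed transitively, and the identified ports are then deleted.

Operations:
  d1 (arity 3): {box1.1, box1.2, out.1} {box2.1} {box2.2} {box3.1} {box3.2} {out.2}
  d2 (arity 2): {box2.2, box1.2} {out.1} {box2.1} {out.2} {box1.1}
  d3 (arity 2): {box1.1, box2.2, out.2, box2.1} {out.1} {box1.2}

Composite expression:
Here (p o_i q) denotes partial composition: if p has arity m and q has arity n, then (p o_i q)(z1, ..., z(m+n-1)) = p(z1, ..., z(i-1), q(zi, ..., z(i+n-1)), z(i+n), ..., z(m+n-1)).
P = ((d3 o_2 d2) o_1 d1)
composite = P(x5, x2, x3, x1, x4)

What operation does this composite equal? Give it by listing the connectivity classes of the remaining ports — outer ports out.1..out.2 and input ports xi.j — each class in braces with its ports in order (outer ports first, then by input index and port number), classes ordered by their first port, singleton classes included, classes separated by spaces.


{out.1} {out.2, x5.1, x5.2} {x1.1} {x1.2, x4.2} {x2.1} {x2.2} {x3.1} {x3.2} {x4.1}


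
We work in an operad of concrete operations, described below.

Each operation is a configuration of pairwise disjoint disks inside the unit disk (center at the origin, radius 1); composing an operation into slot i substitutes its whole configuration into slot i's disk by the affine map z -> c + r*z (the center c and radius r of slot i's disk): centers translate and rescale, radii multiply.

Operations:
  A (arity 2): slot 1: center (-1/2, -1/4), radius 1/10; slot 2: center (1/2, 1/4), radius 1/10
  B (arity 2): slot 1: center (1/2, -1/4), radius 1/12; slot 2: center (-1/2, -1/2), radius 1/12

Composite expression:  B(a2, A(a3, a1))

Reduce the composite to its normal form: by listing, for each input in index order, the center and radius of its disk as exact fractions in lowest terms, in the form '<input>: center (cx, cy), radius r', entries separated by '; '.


Nesting under B composes maps z -> c + r*z down each a-path.
tracing a2 down its 1-map path: center (1/2, -1/4), radius 1/12
tracing a3 down its 2-map path: center (-13/24, -25/48), radius 1/120
tracing a1 down its 2-map path: center (-11/24, -23/48), radius 1/120

a1: center (-11/24, -23/48), radius 1/120; a2: center (1/2, -1/4), radius 1/12; a3: center (-13/24, -25/48), radius 1/120


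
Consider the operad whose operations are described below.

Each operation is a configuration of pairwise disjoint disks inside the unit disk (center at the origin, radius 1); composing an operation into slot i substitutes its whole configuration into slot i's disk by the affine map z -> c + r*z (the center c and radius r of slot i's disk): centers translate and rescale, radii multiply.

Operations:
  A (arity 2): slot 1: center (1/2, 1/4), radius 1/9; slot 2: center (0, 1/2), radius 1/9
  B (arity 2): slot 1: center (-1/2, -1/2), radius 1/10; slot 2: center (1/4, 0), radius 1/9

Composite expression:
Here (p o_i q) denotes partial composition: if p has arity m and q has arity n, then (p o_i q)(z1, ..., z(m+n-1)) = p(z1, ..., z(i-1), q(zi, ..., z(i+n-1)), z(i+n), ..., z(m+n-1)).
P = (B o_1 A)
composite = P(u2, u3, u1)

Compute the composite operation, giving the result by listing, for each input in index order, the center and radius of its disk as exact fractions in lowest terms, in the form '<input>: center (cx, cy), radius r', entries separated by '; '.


Nesting under B composes maps z -> c + r*z down each u-path.
for u2, the 2-step affine chain lands on center (-9/20, -19/40), radius 1/90
for u3, the 2-step affine chain lands on center (-1/2, -9/20), radius 1/90
for u1, the 1-step affine chain lands on center (1/4, 0), radius 1/9

u1: center (1/4, 0), radius 1/9; u2: center (-9/20, -19/40), radius 1/90; u3: center (-1/2, -9/20), radius 1/90


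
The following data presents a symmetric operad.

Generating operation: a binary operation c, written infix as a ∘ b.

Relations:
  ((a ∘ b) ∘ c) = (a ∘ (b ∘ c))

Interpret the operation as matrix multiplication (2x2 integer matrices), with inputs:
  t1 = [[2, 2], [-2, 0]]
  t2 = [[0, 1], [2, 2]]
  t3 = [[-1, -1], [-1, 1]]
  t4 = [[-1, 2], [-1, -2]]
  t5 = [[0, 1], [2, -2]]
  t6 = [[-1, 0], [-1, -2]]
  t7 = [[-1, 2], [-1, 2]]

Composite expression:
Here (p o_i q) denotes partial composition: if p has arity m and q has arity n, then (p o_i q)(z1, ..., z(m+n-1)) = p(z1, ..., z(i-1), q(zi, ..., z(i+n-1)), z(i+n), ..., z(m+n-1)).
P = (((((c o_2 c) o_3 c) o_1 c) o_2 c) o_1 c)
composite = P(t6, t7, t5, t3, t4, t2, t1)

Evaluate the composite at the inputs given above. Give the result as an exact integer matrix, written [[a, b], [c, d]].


[[16, -80], [48, -240]]

(t6 ∘ t7) = [[1, -2], [3, -6]]
(t5 ∘ t3) = [[-1, 1], [0, -4]]
((t6 ∘ t7) ∘ (t5 ∘ t3)) = [[-1, 9], [-3, 27]]
(t2 ∘ t1) = [[-2, 0], [0, 4]]
(t4 ∘ (t2 ∘ t1)) = [[2, 8], [2, -8]]
(((t6 ∘ t7) ∘ (t5 ∘ t3)) ∘ (t4 ∘ (t2 ∘ t1))) = [[16, -80], [48, -240]]


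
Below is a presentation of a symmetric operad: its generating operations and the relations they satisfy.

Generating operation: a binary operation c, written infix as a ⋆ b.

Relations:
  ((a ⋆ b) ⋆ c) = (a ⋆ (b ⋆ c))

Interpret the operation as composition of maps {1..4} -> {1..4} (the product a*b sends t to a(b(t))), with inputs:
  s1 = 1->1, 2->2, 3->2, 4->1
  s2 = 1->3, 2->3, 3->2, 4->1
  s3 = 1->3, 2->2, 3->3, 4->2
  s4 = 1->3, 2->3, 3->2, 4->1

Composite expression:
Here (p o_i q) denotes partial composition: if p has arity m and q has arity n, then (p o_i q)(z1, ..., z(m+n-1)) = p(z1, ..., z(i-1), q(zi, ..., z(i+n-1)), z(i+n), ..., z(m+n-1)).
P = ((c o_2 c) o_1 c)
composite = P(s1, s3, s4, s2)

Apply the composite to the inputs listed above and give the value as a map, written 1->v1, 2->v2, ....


1->2, 2->2, 3->2, 4->2

(s1 ⋆ s3) = 1->2, 2->2, 3->2, 4->2
(s4 ⋆ s2) = 1->2, 2->2, 3->3, 4->3
((s1 ⋆ s3) ⋆ (s4 ⋆ s2)) = 1->2, 2->2, 3->2, 4->2


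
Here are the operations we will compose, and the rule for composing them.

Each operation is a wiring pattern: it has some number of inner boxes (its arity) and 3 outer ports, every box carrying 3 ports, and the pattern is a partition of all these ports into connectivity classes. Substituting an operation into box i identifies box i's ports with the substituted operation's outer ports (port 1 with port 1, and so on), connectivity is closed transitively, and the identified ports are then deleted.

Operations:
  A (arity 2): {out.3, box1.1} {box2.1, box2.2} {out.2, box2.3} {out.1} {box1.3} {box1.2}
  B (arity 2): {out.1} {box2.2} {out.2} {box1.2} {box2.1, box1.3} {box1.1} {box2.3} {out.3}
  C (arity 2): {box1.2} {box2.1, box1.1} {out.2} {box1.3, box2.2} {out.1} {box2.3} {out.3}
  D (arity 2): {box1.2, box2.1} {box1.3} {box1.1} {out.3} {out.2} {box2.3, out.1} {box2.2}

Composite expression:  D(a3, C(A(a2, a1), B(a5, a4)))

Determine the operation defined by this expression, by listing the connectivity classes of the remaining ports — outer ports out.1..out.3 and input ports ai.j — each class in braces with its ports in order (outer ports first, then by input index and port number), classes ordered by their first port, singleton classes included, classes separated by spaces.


Reachability decides: close wires over D-identified ports.
stage A: inputs (a2, a1), connectivity {out.1} {out.2, a1.3} {out.3, a2.1} {a1.1, a1.2} {a2.2} {a2.3}, out.j its boundary
stage B: inputs (a5, a4), connectivity {out.1} {out.2} {out.3} {a4.1, a5.3} {a4.2} {a4.3} {a5.1} {a5.2}, out.j its boundary
stage C: inputs (a2, a1, a5, a4), connectivity {out.1} {out.2} {out.3} {a1.1, a1.2} {a1.3} {a2.1} {a2.2} {a2.3} {a4.1, a5.3} {a4.2} {a4.3} {a5.1} {a5.2}, out.j its boundary
stage D: inputs (a3, a2, a1, a5, a4), connectivity {out.1} {out.2} {out.3} {a1.1, a1.2} {a1.3} {a2.1} {a2.2} {a2.3} {a3.1} {a3.2} {a3.3} {a4.1, a5.3} {a4.2} {a4.3} {a5.1} {a5.2}, out.j its boundary

{out.1} {out.2} {out.3} {a1.1, a1.2} {a1.3} {a2.1} {a2.2} {a2.3} {a3.1} {a3.2} {a3.3} {a4.1, a5.3} {a4.2} {a4.3} {a5.1} {a5.2}


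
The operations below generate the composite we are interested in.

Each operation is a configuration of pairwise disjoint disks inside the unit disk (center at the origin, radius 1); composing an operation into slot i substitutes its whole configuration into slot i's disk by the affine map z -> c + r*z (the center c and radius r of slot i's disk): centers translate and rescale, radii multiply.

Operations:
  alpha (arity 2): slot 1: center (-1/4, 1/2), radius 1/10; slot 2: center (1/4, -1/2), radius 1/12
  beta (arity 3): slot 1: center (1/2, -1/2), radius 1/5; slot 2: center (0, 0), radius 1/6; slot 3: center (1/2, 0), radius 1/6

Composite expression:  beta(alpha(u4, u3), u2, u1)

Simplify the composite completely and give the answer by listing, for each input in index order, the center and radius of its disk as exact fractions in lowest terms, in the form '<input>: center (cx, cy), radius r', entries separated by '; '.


u1: center (1/2, 0), radius 1/6; u2: center (0, 0), radius 1/6; u3: center (11/20, -3/5), radius 1/60; u4: center (9/20, -2/5), radius 1/50

Nesting under beta composes maps z -> c + r*z down each u-path.
for u4, the 2-step affine chain lands on center (9/20, -2/5), radius 1/50
for u3, the 2-step affine chain lands on center (11/20, -3/5), radius 1/60
for u2, the 1-step affine chain lands on center (0, 0), radius 1/6
for u1, the 1-step affine chain lands on center (1/2, 0), radius 1/6


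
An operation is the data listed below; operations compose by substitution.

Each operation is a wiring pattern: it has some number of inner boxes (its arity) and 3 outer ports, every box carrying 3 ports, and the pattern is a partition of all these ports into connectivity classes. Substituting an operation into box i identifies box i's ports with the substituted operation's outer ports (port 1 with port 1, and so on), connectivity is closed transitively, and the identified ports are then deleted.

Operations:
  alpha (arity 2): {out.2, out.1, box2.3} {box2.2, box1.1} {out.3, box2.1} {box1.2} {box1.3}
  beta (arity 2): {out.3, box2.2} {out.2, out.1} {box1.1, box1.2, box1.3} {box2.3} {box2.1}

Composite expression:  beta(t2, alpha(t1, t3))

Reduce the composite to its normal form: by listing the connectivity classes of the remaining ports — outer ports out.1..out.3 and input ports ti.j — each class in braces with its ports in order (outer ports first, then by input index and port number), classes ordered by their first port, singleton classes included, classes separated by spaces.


{out.1, out.2} {out.3, t3.3} {t1.1, t3.2} {t1.2} {t1.3} {t2.1, t2.2, t2.3} {t3.1}

Connectivity passes through glued beta-boundaries; trace each wire chain.
stage alpha: inputs (t1, t3), connectivity {out.1, out.2, t3.3} {out.3, t3.1} {t1.1, t3.2} {t1.2} {t1.3}, out.j its boundary
stage beta: inputs (t2, t1, t3), connectivity {out.1, out.2} {out.3, t3.3} {t1.1, t3.2} {t1.2} {t1.3} {t2.1, t2.2, t2.3} {t3.1}, out.j its boundary
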